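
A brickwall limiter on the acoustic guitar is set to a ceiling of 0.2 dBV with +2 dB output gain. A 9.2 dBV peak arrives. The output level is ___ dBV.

A brickwall limiter is an ∞:1 compressor: any input above the ceiling is clamped to 0.2 dBV.
Output gain then adds 2 dB: 0.2 + 2 = 2.2 dBV.

2.2 dBV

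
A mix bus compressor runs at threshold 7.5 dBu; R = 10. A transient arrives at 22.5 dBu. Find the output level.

22.5 dBu sits 15 dB over threshold.
10:1 compression reduces that to 15/10 = 1.5 dB over.
That puts the output at 9 dBu.

9 dBu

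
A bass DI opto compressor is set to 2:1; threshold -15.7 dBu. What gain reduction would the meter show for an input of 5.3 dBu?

10.5 dB

The signal is 21 dB above threshold.
At 2:1, output sits 21/2 = 10.5 dB above threshold.
GR = overshoot in − overshoot out = 21 − 10.5 = 10.5 dB.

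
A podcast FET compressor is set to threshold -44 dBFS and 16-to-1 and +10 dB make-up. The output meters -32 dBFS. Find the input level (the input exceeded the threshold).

-12 dBFS

Remove make-up: -32 − 10 = -42 dBFS.
That's 2 dB above the -44 dBFS threshold.
Before 16:1 compression the overshoot was 2 × 16 = 32 dB, so input = -44 + 32 = -12 dBFS.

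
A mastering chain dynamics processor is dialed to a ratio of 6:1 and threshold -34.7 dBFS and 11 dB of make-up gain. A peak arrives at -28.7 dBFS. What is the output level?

-22.7 dBFS

-28.7 dBFS sits 6 dB over threshold.
At 6:1 the overshoot is divided by 6, leaving 1 dB above threshold.
So the level is -34.7 + 1 = -33.7 dBFS; make-up adds 11 dB, giving -22.7 dBFS.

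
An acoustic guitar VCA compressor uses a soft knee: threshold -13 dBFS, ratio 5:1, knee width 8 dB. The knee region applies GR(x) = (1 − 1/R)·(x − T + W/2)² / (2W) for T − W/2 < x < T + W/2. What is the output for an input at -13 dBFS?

x − T + W/2 = -13 − (-13) + 4 = 4.
GR = (1 − 1/5) × 4² / 16 = 0.8 × 16 / 16 = 0.8 dB.
Output = -13 − 0.8 = -13.8 dBFS.

-13.8 dBFS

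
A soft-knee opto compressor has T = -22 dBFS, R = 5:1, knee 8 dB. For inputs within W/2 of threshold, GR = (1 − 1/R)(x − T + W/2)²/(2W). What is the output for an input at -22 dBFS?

x − T + W/2 = -22 − (-22) + 4 = 4.
GR = (1 − 1/5) × 4² / 16 = 0.8 × 16 / 16 = 0.8 dB.
Output = -22 − 0.8 = -22.8 dBFS.

-22.8 dBFS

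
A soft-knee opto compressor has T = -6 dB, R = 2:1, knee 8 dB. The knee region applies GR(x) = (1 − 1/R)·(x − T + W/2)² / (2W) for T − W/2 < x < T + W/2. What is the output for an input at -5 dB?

x − T + W/2 = -5 − (-6) + 4 = 5.
GR = (1 − 1/2) × 5² / 16 = 0.5 × 25 / 16 = 0.78125 dB.
Output = -5 − 0.78125 = -5.78125 dB.

-5.78125 dB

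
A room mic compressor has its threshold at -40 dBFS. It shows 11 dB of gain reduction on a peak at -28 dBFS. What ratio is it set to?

Input overshoot = -28 − (-40) = 12 dB.
Output overshoot = 12 − 11 = 1 dB.
Ratio = input overshoot / output overshoot = 12 / 1 = 12.

12:1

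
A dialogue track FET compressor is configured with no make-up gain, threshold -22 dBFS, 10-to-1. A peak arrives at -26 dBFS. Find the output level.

-26 dBFS

-26 dBFS is 4 dB below the -22 dBFS threshold, so no gain reduction is applied.
Output = input = -26 dBFS.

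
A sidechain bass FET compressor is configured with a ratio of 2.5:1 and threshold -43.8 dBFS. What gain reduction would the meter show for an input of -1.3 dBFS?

Overshoot = -1.3 − (-43.8) = 42.5 dB.
At 2.5:1, output sits 42.5/2.5 = 17 dB above threshold.
So the signal is attenuated by 42.5 − 17 = 25.5 dB.

25.5 dB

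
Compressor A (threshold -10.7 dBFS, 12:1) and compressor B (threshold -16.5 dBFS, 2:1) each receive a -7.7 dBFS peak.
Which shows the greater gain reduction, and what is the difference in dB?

A: GR = 3 − 3/12 = 2.75 dB.
B: GR = 8.8 − 8.8/2 = 4.4 dB.
B applies 1.65 dB more gain reduction.

B, by 1.65 dB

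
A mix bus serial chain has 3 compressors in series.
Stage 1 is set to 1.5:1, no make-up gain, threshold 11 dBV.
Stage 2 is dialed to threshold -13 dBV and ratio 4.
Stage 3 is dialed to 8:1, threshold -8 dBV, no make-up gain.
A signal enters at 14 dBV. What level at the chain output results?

-7.8125 dBV

Stage 1: 14 dBV is 3 dB over 11 dBV; at 1.5:1 that becomes 2 dB over, giving 13 dBV.
Stage 2: 13 dBV is 26 dB over -13 dBV; at 4:1 that becomes 6.5 dB over, giving -6.5 dBV.
Stage 3: -6.5 dBV is 1.5 dB over -8 dBV; at 8:1 that becomes 0.1875 dB over, giving -7.8125 dBV.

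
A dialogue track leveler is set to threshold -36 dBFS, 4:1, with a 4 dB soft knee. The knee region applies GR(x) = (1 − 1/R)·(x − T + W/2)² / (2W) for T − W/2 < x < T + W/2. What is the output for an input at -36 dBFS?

-36.375 dBFS

x − T + W/2 = -36 − (-36) + 2 = 2.
GR = (1 − 1/4) × 2² / 8 = 0.75 × 4 / 8 = 0.375 dB.
Output = -36 − 0.375 = -36.375 dBFS.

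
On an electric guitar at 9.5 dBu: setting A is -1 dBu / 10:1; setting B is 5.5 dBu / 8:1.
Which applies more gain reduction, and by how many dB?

A, by 5.95 dB

A: 10.5 dB over, compressed to 1.05 dB over, so 9.45 dB of GR.
B: 4 dB over, compressed to 0.5 dB over, so 3.5 dB of GR.
A applies 5.95 dB more gain reduction.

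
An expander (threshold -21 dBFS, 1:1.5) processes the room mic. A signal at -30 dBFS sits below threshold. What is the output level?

Below threshold, a 1:1.5 expander applies gain = (1.5−1)×(T − x) of attenuation.
(1.5−1) × 9 = 4.5 dB, so output = -30 − 4.5 = -34.5 dBFS.

-34.5 dBFS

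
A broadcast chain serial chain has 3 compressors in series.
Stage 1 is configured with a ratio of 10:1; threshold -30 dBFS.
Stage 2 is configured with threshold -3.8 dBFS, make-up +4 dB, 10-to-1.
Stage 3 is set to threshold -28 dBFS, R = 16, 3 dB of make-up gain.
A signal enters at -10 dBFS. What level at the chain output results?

-24.75 dBFS

Stage 1: 20 dB above -30 dBFS, reduced 10:1 to 2 dB above → -28 dBFS.
Stage 2: -28 dBFS ≤ -3.8 dBFS, so stage 2 doesn't engage; make-up brings it to -24 dBFS.
Stage 3: 4 dB above -28 dBFS, reduced 16:1 to 0.25 dB above → -27.75 dBFS; +3 dB make-up → -24.75 dBFS.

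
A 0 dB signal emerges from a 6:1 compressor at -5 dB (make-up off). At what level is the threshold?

Gain reduction = 0 − (-5) = 5 dB; output overshoot = GR / (R − 1) = 5 / 5 = 1 dB.
Threshold = output − output overshoot = -5 − 1 = -6 dB.

-6 dB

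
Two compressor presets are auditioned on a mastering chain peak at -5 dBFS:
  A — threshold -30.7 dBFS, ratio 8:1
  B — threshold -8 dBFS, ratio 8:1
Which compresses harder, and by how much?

A: overshoot 25.7 dB → output overshoot 3.2125 dB → GR 22.4875 dB.
B: overshoot 3 dB → output overshoot 0.375 dB → GR 2.625 dB.
Difference: 19.8625 dB in favour of A.

A, by 19.8625 dB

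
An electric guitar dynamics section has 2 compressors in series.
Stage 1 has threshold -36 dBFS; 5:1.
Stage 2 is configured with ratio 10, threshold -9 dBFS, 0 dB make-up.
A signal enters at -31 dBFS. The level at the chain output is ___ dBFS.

Stage 1: 5 dB above -36 dBFS, reduced 5:1 to 1 dB above → -35 dBFS.
Stage 2: below threshold (-35 ≤ -9); passes unchanged; output -35 dBFS.

-35 dBFS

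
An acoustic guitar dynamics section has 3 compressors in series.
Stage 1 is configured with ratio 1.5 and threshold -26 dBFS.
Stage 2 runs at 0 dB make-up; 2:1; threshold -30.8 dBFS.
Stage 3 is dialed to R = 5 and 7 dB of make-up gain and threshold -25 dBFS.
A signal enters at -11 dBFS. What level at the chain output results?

-17.68 dBFS

Stage 1: overshoot 15 dB → 15/1.5 = 10 dB → -16 dBFS.
Stage 2: -16 dBFS is 14.8 dB over -30.8 dBFS; at 2:1 that becomes 7.4 dB over, giving -23.4 dBFS.
Stage 3: -23.4 dBFS is 1.6 dB over -25 dBFS; at 5:1 that becomes 0.32 dB over, giving -24.68 dBFS; +7 dB make-up → -17.68 dBFS.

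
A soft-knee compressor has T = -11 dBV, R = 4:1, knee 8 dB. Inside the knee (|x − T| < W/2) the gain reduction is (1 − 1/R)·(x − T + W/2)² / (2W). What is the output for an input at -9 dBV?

x − T + W/2 = -9 − (-11) + 4 = 6.
GR = (1 − 1/4) × 6² / 16 = 0.75 × 36 / 16 = 1.6875 dB.
Output = -9 − 1.6875 = -10.6875 dBV.

-10.6875 dBV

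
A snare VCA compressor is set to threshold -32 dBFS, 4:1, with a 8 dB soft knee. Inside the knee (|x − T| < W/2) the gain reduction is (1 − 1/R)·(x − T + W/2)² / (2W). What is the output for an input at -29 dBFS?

-31.296875 dBFS

x − T + W/2 = -29 − (-32) + 4 = 7.
GR = (1 − 1/4) × 7² / 16 = 0.75 × 49 / 16 = 2.296875 dB.
Output = -29 − 2.296875 = -31.296875 dBFS.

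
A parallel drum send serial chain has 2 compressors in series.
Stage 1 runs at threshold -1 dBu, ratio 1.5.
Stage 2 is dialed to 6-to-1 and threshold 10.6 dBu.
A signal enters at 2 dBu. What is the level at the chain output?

1 dBu

Stage 1: 3 dB above -1 dBu, reduced 1.5:1 to 2 dB above → 1 dBu.
Stage 2: 1 dBu ≤ 10.6 dBu, so stage 2 doesn't engage; output 1 dBu.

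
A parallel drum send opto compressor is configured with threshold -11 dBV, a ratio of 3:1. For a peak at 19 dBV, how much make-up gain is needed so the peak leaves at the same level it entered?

20 dB

Overshoot 30 dB → 30/3 = 10 dB after compression, so the compressed level is -11 + 10 = -1 dBV.
Make-up = target − compressed = 19 − (-1) = 20 dB.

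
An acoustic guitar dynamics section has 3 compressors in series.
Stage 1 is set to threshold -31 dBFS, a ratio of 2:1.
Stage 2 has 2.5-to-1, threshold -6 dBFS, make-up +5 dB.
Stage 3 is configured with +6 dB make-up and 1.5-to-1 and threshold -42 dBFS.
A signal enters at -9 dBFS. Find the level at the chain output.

-18 dBFS

Stage 1: -9 dBFS is 22 dB over -31 dBFS; at 2:1 that becomes 11 dB over, giving -20 dBFS.
Stage 2: -20 dBFS is at or below the -6 dBFS threshold — no compression; make-up brings it to -15 dBFS.
Stage 3: 27 dB above -42 dBFS, reduced 1.5:1 to 18 dB above → -24 dBFS; +6 dB make-up → -18 dBFS.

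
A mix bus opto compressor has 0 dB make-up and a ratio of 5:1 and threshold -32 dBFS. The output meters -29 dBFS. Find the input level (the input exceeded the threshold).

-17 dBFS

Post-compression overshoot = -29 − (-32) = 3 dB.
Undo the ratio: input overshoot = 3 × 5 = 15 dB, giving input = -17 dBFS.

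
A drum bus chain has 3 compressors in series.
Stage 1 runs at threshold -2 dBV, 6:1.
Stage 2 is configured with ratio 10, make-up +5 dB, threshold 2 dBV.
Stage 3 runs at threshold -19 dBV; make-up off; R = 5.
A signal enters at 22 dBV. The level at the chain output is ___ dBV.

-13.8 dBV

Stage 1: 22 dBV is 24 dB over -2 dBV; at 6:1 that becomes 4 dB over, giving 2 dBV.
Stage 2: below threshold (2 ≤ 2); passes unchanged; make-up brings it to 7 dBV.
Stage 3: 7 dBV is 26 dB over -19 dBV; at 5:1 that becomes 5.2 dB over, giving -13.8 dBV.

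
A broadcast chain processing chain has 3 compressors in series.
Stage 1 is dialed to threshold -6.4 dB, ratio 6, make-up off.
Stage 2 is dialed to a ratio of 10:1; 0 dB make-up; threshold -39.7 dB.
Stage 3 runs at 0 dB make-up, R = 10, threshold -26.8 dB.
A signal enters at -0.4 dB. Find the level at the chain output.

Stage 1: 6 dB above -6.4 dB, reduced 6:1 to 1 dB above → -5.4 dB.
Stage 2: overshoot 34.3 dB → 34.3/10 = 3.43 dB → -36.27 dB.
Stage 3: -36.27 dB is at or below the -26.8 dB threshold — no compression; output -36.27 dB.

-36.27 dB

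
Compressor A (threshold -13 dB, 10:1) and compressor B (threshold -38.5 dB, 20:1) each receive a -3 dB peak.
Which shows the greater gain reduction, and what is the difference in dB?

B, by 24.725 dB

A: overshoot 10 dB → output overshoot 1 dB → GR 9 dB.
B: overshoot 35.5 dB → output overshoot 1.775 dB → GR 33.725 dB.
Difference: 24.725 dB in favour of B.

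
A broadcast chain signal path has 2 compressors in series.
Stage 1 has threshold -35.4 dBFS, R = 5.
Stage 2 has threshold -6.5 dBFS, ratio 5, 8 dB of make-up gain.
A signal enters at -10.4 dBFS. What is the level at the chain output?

Stage 1: -10.4 dBFS is 25 dB over -35.4 dBFS; at 5:1 that becomes 5 dB over, giving -30.4 dBFS.
Stage 2: -30.4 dBFS is at or below the -6.5 dBFS threshold — no compression; make-up brings it to -22.4 dBFS.

-22.4 dBFS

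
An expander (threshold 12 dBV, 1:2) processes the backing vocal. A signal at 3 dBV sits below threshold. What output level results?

-6 dBV

Undershoot = 12 − 3 = 9 dB.
At 1:2, that expands to 18 dB under threshold.
Output = 12 − 18 = -6 dBV.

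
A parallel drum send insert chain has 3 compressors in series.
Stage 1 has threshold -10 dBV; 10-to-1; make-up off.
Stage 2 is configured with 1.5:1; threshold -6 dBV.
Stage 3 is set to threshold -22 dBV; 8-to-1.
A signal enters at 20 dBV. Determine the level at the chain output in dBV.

Stage 1: 20 dBV is 30 dB over -10 dBV; at 10:1 that becomes 3 dB over, giving -7 dBV.
Stage 2: -7 dBV is at or below the -6 dBV threshold — no compression; output -7 dBV.
Stage 3: overshoot 15 dB → 15/8 = 1.875 dB → -20.125 dBV.

-20.125 dBV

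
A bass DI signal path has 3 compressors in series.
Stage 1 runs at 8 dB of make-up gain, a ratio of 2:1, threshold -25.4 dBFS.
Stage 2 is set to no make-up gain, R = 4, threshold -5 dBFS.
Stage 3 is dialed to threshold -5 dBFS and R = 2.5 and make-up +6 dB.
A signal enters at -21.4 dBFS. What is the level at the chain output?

-9.4 dBFS

Stage 1: overshoot 4 dB → 4/2 = 2 dB → -23.4 dBFS; +8 dB make-up → -15.4 dBFS.
Stage 2: below threshold (-15.4 ≤ -5); passes unchanged; output -15.4 dBFS.
Stage 3: -15.4 dBFS ≤ -5 dBFS, so stage 3 doesn't engage; make-up brings it to -9.4 dBFS.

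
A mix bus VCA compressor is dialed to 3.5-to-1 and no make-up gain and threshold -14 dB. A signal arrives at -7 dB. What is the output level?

-7 dB sits 7 dB over threshold.
3.5:1 compression reduces that to 7/3.5 = 2 dB over.
That puts the output at -12 dB.

-12 dB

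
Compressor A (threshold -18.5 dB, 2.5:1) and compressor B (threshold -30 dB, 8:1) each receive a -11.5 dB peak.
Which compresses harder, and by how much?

A: GR = 7 − 7/2.5 = 4.2 dB.
B: GR = 18.5 − 18.5/8 = 16.1875 dB.
B applies 11.9875 dB more gain reduction.

B, by 11.9875 dB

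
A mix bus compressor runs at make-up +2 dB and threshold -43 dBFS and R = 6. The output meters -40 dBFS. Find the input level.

Before make-up, the level was -40 − 2 = -42 dBFS.
That's 1 dB above the -43 dBFS threshold.
Undo the ratio: input overshoot = 1 × 6 = 6 dB, giving input = -37 dBFS.

-37 dBFS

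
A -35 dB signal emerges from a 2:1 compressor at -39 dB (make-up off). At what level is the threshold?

Input is 8 dB above T (since output overshoot × R = input overshoot: (-39 − T)·2 = -35 − T gives T = -43 dB).
Check: -43 + (-35 − (-43))/2 = -43 + 4 = -39 dB. ✓

-43 dB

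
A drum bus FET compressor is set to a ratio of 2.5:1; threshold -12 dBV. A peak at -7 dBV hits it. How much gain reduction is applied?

The signal is 5 dB above threshold.
After 2.5:1 compression the overshoot becomes 5/2.5 = 2 dB.
Gain reduction = 5 − 2 = 3 dB.

3 dB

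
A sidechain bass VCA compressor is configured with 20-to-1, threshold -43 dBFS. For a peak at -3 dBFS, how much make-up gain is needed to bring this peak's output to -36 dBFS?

Without make-up, output = threshold + overshoot/20 = -43 + 2 = -41 dBFS.
Gap to target: 5 dB.

5 dB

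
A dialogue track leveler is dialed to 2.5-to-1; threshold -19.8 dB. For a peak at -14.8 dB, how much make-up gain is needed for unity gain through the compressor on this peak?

Without make-up, output = threshold + overshoot/2.5 = -19.8 + 2 = -17.8 dB.
Gap to target: 3 dB.

3 dB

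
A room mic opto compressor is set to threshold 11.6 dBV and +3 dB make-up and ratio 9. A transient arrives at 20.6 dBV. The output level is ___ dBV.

15.6 dBV

Overshoot: 20.6 − 11.6 = 9 dB.
The 9 dB excess becomes 1 dB after 9:1 reduction.
Output = 11.6 + 1 = 12.6 dBV; make-up adds 3 dB, giving 15.6 dBV.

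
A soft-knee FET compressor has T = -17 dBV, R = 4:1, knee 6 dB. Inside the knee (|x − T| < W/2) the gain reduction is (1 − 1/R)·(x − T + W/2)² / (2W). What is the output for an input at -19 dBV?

-19.0625 dBV

x − T + W/2 = -19 − (-17) + 3 = 1.
GR = (1 − 1/4) × 1² / 12 = 0.75 × 1 / 12 = 0.0625 dB.
Output = -19 − 0.0625 = -19.0625 dBV.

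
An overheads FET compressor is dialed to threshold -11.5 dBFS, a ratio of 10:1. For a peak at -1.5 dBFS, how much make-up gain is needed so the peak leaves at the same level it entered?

Overshoot 10 dB → 10/10 = 1 dB after compression, so the compressed level is -11.5 + 1 = -10.5 dBFS.
Make-up = target − compressed = -1.5 − (-10.5) = 9 dB.

9 dB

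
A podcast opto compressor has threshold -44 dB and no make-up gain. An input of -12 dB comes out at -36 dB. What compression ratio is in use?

Input overshoot = -12 − (-44) = 32 dB; output overshoot = -36 − (-44) = 8 dB.
Ratio = 32 / 8 = 4.

4:1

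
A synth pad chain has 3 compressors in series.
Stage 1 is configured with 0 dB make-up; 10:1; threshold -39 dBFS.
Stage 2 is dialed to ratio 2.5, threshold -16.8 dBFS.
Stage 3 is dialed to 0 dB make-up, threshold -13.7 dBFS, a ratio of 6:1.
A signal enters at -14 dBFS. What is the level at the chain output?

-36.5 dBFS

Stage 1: overshoot 25 dB → 25/10 = 2.5 dB → -36.5 dBFS.
Stage 2: -36.5 dBFS is at or below the -16.8 dBFS threshold — no compression; output -36.5 dBFS.
Stage 3: -36.5 dBFS is at or below the -13.7 dBFS threshold — no compression; output -36.5 dBFS.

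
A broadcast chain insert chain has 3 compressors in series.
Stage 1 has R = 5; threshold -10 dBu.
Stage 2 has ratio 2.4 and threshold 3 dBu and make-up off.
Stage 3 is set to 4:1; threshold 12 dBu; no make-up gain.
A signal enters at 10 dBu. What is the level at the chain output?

-6 dBu

Stage 1: overshoot 20 dB → 20/5 = 4 dB → -6 dBu.
Stage 2: -6 dBu ≤ 3 dBu, so stage 2 doesn't engage; output -6 dBu.
Stage 3: -6 dBu ≤ 12 dBu, so stage 3 doesn't engage; output -6 dBu.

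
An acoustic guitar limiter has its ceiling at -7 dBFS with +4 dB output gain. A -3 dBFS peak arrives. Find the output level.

-3 dBFS

The limiter clamps the peak to its -7 dBFS ceiling.
Output gain then adds 4 dB: -7 + 4 = -3 dBFS.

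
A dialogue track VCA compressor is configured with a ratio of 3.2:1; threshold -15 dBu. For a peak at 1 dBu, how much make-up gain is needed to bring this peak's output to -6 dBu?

Overshoot 16 dB → 16/3.2 = 5 dB after compression, so the compressed level is -15 + 5 = -10 dBu.
Make-up = target − compressed = -6 − (-10) = 4 dB.

4 dB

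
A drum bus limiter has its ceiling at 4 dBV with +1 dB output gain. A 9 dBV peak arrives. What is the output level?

5 dBV

A brickwall limiter is an ∞:1 compressor: any input above the ceiling is clamped to 4 dBV.
Output gain then adds 1 dB: 4 + 1 = 5 dBV.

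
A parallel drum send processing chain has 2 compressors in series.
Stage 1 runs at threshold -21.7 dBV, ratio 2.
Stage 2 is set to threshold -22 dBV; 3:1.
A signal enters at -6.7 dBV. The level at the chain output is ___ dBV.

Stage 1: -6.7 dBV is 15 dB over -21.7 dBV; at 2:1 that becomes 7.5 dB over, giving -14.2 dBV.
Stage 2: overshoot 7.8 dB → 7.8/3 = 2.6 dB → -19.4 dBV.

-19.4 dBV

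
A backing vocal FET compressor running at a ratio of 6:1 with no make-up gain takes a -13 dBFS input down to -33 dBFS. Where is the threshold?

-37 dBFS

Input is 24 dB above T (since output overshoot × R = input overshoot: (-33 − T)·6 = -13 − T gives T = -37 dBFS).
Check: -37 + (-13 − (-37))/6 = -37 + 4 = -33 dBFS. ✓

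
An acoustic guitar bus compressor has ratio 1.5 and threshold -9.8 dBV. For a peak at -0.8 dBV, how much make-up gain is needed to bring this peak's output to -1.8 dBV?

2 dB

The peak compresses to -9.8 + 9/1.5 = -3.8 dBV.
To reach -1.8 dBV requires -1.8 − (-3.8) = 2 dB of make-up.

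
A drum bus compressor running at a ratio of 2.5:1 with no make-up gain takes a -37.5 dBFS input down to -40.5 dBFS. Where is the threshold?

-42.5 dBFS

Let T be the threshold. Output overshoot = (input overshoot)/R, so -40.5 − T = (-37.5 − T)/2.5.
2.5·(-40.5 − T) = -37.5 − T → 1.5·T = -101.25 − (-37.5) = -63.75.
T = -63.75/1.5 = -42.5 dBFS.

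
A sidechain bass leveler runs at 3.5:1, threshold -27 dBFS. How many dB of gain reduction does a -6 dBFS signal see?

15 dB

Overshoot = -6 − (-27) = 21 dB.
At 3.5:1, output sits 21/3.5 = 6 dB above threshold.
GR = overshoot in − overshoot out = 21 − 6 = 15 dB.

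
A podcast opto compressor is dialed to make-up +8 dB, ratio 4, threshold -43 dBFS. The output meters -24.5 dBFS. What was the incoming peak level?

-1 dBFS

Remove make-up: -24.5 − 8 = -32.5 dBFS.
That's 10.5 dB above the -43 dBFS threshold.
Undo the ratio: input overshoot = 10.5 × 4 = 42 dB, giving input = -1 dBFS.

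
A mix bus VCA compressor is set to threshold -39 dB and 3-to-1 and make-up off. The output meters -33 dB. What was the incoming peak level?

-21 dB

That's 6 dB above the -39 dB threshold.
Before 3:1 compression the overshoot was 6 × 3 = 18 dB, so input = -39 + 18 = -21 dB.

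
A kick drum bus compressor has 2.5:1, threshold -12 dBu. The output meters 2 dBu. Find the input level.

23 dBu

Post-compression overshoot = 2 − (-12) = 14 dB.
Input overshoot = R × output overshoot = 35 dB → input = -12 + 35 = 23 dBu.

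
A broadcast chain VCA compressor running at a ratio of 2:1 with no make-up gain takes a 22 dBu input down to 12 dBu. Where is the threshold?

Let T be the threshold. Output overshoot = (input overshoot)/R, so 12 − T = (22 − T)/2.
2·(12 − T) = 22 − T → 1·T = 24 − 22 = 2.
T = 2/1 = 2 dBu.

2 dBu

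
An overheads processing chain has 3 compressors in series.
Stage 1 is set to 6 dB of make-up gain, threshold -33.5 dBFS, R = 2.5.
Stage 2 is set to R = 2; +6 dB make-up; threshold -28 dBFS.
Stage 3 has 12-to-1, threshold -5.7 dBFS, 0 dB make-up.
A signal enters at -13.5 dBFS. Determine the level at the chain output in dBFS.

-17.75 dBFS

Stage 1: 20 dB above -33.5 dBFS, reduced 2.5:1 to 8 dB above → -25.5 dBFS; +6 dB make-up → -19.5 dBFS.
Stage 2: 8.5 dB above -28 dBFS, reduced 2:1 to 4.25 dB above → -23.75 dBFS; +6 dB make-up → -17.75 dBFS.
Stage 3: below threshold (-17.75 ≤ -5.7); passes unchanged; output -17.75 dBFS.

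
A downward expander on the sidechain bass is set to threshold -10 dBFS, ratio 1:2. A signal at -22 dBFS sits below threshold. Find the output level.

The input is 12 dB below the -10 dBFS threshold.
A 1:2 expander multiplies undershoot by 2: 12 × 2 = 24 dB below threshold.
Output = -10 − 24 = -34 dBFS.

-34 dBFS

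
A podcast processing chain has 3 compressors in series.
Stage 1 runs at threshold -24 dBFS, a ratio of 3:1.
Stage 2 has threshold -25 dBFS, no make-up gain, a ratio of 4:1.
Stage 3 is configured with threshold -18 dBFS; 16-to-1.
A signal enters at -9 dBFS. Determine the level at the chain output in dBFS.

-23.5 dBFS

Stage 1: -9 dBFS is 15 dB over -24 dBFS; at 3:1 that becomes 5 dB over, giving -19 dBFS.
Stage 2: overshoot 6 dB → 6/4 = 1.5 dB → -23.5 dBFS.
Stage 3: -23.5 dBFS is at or below the -18 dBFS threshold — no compression; output -23.5 dBFS.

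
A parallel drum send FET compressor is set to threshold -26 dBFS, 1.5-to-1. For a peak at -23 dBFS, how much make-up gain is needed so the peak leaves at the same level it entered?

Without make-up, output = threshold + overshoot/1.5 = -26 + 2 = -24 dBFS.
Gap to target: 1 dB.

1 dB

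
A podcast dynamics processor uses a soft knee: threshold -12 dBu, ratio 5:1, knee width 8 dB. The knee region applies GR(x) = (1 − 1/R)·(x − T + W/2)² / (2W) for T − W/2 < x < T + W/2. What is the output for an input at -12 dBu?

x − T + W/2 = -12 − (-12) + 4 = 4.
GR = (1 − 1/5) × 4² / 16 = 0.8 × 16 / 16 = 0.8 dB.
Output = -12 − 0.8 = -12.8 dBu.

-12.8 dBu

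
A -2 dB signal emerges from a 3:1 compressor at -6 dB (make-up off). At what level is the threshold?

Gain reduction = -2 − (-6) = 4 dB; output overshoot = GR / (R − 1) = 4 / 2 = 2 dB.
Threshold = output − output overshoot = -6 − 2 = -8 dB.

-8 dB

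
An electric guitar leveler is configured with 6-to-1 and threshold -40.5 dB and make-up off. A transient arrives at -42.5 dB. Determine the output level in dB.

-42.5 dB

-42.5 dB is 2 dB below the -40.5 dB threshold, so no gain reduction is applied.
Output = input = -42.5 dB.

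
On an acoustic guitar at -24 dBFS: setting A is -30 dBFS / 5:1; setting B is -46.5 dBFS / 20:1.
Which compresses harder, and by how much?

B, by 16.575 dB

A: overshoot 6 dB → output overshoot 1.2 dB → GR 4.8 dB.
B: overshoot 22.5 dB → output overshoot 1.125 dB → GR 21.375 dB.
B applies 16.575 dB more gain reduction.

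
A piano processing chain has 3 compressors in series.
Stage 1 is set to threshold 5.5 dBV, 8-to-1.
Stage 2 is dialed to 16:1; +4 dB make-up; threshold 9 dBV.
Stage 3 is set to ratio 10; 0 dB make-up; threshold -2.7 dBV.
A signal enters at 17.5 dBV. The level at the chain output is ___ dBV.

-1.33 dBV

Stage 1: 17.5 dBV is 12 dB over 5.5 dBV; at 8:1 that becomes 1.5 dB over, giving 7 dBV.
Stage 2: 7 dBV ≤ 9 dBV, so stage 2 doesn't engage; make-up brings it to 11 dBV.
Stage 3: 11 dBV is 13.7 dB over -2.7 dBV; at 10:1 that becomes 1.37 dB over, giving -1.33 dBV.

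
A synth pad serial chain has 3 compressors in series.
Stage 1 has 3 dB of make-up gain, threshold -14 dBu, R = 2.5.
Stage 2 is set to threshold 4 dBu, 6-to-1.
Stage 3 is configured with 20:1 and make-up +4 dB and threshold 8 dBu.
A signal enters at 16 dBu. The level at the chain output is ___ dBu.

Stage 1: overshoot 30 dB → 30/2.5 = 12 dB → -2 dBu; +3 dB make-up → 1 dBu.
Stage 2: below threshold (1 ≤ 4); passes unchanged; output 1 dBu.
Stage 3: 1 dBu is at or below the 8 dBu threshold — no compression; make-up brings it to 5 dBu.

5 dBu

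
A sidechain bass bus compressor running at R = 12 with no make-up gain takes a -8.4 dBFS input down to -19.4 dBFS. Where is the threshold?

Let T be the threshold. Output overshoot = (input overshoot)/R, so -19.4 − T = (-8.4 − T)/12.
12·(-19.4 − T) = -8.4 − T → 11·T = -232.8 − (-8.4) = -224.4.
T = -224.4/11 = -20.4 dBFS.

-20.4 dBFS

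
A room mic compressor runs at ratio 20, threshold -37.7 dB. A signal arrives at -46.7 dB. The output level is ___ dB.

-46.7 dB is 9 dB below the -37.7 dB threshold, so no gain reduction is applied.
Output = input = -46.7 dB.

-46.7 dB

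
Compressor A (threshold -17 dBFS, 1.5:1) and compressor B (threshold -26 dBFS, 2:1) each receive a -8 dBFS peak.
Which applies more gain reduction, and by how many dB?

A: overshoot 9 dB → output overshoot 6 dB → GR 3 dB.
B: overshoot 18 dB → output overshoot 9 dB → GR 9 dB.
B applies 6 dB more gain reduction.

B, by 6 dB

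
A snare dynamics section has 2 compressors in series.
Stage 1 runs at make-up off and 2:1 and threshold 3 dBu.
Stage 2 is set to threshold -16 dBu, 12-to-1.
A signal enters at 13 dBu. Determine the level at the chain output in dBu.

-14 dBu

Stage 1: overshoot 10 dB → 10/2 = 5 dB → 8 dBu.
Stage 2: overshoot 24 dB → 24/12 = 2 dB → -14 dBu.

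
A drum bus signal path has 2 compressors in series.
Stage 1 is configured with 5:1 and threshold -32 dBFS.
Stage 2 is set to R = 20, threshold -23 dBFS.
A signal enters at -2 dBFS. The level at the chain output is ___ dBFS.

Stage 1: overshoot 30 dB → 30/5 = 6 dB → -26 dBFS.
Stage 2: -26 dBFS is at or below the -23 dBFS threshold — no compression; output -26 dBFS.

-26 dBFS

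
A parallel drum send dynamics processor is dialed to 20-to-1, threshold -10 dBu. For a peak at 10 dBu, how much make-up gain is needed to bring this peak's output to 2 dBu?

11 dB

Without make-up, output = threshold + overshoot/20 = -10 + 1 = -9 dBu.
Gap to target: 11 dB.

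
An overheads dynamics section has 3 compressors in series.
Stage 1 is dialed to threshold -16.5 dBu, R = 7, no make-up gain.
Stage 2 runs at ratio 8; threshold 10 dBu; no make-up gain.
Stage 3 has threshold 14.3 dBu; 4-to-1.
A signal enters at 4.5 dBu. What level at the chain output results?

Stage 1: 4.5 dBu is 21 dB over -16.5 dBu; at 7:1 that becomes 3 dB over, giving -13.5 dBu.
Stage 2: -13.5 dBu ≤ 10 dBu, so stage 2 doesn't engage; output -13.5 dBu.
Stage 3: -13.5 dBu is at or below the 14.3 dBu threshold — no compression; output -13.5 dBu.

-13.5 dBu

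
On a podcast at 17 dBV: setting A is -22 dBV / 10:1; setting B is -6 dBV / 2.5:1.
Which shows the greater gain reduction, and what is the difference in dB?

A: 39 dB over, compressed to 3.9 dB over, so 35.1 dB of GR.
B: 23 dB over, compressed to 9.2 dB over, so 13.8 dB of GR.
Difference: 21.3 dB in favour of A.

A, by 21.3 dB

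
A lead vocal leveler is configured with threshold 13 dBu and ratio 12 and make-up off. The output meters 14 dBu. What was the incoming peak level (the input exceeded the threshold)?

25 dBu

That's 1 dB above the 13 dBu threshold.
Undo the ratio: input overshoot = 1 × 12 = 12 dB, giving input = 25 dBu.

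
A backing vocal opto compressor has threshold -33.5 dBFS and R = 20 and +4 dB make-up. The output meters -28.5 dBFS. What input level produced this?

Remove make-up: -28.5 − 4 = -32.5 dBFS.
That's 1 dB above the -33.5 dBFS threshold.
Input overshoot = R × output overshoot = 20 dB → input = -33.5 + 20 = -13.5 dBFS.

-13.5 dBFS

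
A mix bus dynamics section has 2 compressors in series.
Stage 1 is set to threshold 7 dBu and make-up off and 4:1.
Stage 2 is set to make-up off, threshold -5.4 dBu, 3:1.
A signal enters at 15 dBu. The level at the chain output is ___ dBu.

Stage 1: 15 dBu is 8 dB over 7 dBu; at 4:1 that becomes 2 dB over, giving 9 dBu.
Stage 2: 14.4 dB above -5.4 dBu, reduced 3:1 to 4.8 dB above → -0.6 dBu.

-0.6 dBu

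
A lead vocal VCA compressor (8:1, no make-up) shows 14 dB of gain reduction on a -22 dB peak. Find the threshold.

-38 dB

Input is 16 dB above T (since output overshoot × R = input overshoot: (-36 − T)·8 = -22 − T gives T = -38 dB).
Check: -38 + (-22 − (-38))/8 = -38 + 2 = -36 dB. ✓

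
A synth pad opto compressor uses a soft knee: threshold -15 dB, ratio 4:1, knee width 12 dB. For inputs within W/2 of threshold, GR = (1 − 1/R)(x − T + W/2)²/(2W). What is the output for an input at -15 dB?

-16.125 dB

x − T + W/2 = -15 − (-15) + 6 = 6.
GR = (1 − 1/4) × 6² / 24 = 0.75 × 36 / 24 = 1.125 dB.
Output = -15 − 1.125 = -16.125 dB.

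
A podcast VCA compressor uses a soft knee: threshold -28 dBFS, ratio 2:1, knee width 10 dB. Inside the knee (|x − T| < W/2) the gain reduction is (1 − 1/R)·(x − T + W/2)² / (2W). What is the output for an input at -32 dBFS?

x − T + W/2 = -32 − (-28) + 5 = 1.
GR = (1 − 1/2) × 1² / 20 = 0.5 × 1 / 20 = 0.025 dB.
Output = -32 − 0.025 = -32.025 dBFS.

-32.025 dBFS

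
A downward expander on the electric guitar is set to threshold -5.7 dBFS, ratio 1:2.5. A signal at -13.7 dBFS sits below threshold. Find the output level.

-25.7 dBFS

Undershoot = (-5.7) − (-13.7) = 8 dB.
At 1:2.5, that expands to 20 dB under threshold.
Output = -5.7 − 20 = -25.7 dBFS.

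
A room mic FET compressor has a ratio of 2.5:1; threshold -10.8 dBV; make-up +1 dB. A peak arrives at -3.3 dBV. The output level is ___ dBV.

-6.8 dBV

-3.3 dBV sits 7.5 dB over threshold.
2.5:1 compression reduces that to 7.5/2.5 = 3 dB over.
That puts the output at -7.8 dBV; make-up adds 1 dB, giving -6.8 dBV.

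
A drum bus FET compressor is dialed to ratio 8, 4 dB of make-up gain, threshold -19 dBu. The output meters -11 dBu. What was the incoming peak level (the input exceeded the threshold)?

13 dBu

Before make-up, the level was -11 − 4 = -15 dBu.
That's 4 dB above the -19 dBu threshold.
Before 8:1 compression the overshoot was 4 × 8 = 32 dB, so input = -19 + 32 = 13 dBu.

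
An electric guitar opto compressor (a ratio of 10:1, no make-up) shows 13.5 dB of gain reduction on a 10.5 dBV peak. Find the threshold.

Let T be the threshold. Output overshoot = (input overshoot)/R, so -3 − T = (10.5 − T)/10.
10·(-3 − T) = 10.5 − T → 9·T = -30 − 10.5 = -40.5.
T = -40.5/9 = -4.5 dBV.

-4.5 dBV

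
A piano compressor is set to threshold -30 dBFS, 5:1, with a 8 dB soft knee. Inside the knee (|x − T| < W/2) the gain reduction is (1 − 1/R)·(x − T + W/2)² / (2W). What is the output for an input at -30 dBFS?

x − T + W/2 = -30 − (-30) + 4 = 4.
GR = (1 − 1/5) × 4² / 16 = 0.8 × 16 / 16 = 0.8 dB.
Output = -30 − 0.8 = -30.8 dBFS.

-30.8 dBFS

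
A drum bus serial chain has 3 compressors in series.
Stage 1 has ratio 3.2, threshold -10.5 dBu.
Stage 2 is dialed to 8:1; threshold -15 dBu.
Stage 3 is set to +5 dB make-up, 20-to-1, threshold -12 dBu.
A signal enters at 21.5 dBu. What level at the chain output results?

Stage 1: overshoot 32 dB → 32/3.2 = 10 dB → -0.5 dBu.
Stage 2: -0.5 dBu is 14.5 dB over -15 dBu; at 8:1 that becomes 1.8125 dB over, giving -13.1875 dBu.
Stage 3: -13.1875 dBu ≤ -12 dBu, so stage 3 doesn't engage; make-up brings it to -8.1875 dBu.

-8.1875 dBu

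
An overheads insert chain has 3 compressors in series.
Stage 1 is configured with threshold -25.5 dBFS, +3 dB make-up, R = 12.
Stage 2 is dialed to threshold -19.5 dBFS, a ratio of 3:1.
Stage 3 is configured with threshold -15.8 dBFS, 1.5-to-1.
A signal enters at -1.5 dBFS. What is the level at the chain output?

Stage 1: overshoot 24 dB → 24/12 = 2 dB → -23.5 dBFS; +3 dB make-up → -20.5 dBFS.
Stage 2: -20.5 dBFS is at or below the -19.5 dBFS threshold — no compression; output -20.5 dBFS.
Stage 3: below threshold (-20.5 ≤ -15.8); passes unchanged; output -20.5 dBFS.

-20.5 dBFS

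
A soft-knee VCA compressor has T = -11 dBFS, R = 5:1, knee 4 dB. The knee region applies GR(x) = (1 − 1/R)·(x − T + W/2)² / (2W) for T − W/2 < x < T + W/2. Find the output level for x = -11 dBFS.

x − T + W/2 = -11 − (-11) + 2 = 2.
GR = (1 − 1/5) × 2² / 8 = 0.8 × 4 / 8 = 0.4 dB.
Output = -11 − 0.4 = -11.4 dBFS.

-11.4 dBFS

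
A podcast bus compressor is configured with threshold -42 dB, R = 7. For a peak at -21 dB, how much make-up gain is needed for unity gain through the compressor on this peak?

The peak compresses to -42 + 21/7 = -39 dB.
To reach -21 dB requires -21 − (-39) = 18 dB of make-up.

18 dB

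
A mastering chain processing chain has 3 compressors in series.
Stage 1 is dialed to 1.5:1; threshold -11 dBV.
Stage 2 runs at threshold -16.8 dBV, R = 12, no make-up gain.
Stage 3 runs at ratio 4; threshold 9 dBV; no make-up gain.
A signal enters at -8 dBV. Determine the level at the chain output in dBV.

Stage 1: 3 dB above -11 dBV, reduced 1.5:1 to 2 dB above → -9 dBV.
Stage 2: 7.8 dB above -16.8 dBV, reduced 12:1 to 0.65 dB above → -16.15 dBV.
Stage 3: -16.15 dBV is at or below the 9 dBV threshold — no compression; output -16.15 dBV.

-16.15 dBV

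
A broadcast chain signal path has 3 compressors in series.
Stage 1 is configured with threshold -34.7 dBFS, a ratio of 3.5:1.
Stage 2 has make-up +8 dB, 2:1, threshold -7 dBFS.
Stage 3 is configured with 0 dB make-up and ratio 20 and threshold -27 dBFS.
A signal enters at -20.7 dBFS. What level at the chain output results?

Stage 1: overshoot 14 dB → 14/3.5 = 4 dB → -30.7 dBFS.
Stage 2: below threshold (-30.7 ≤ -7); passes unchanged; make-up brings it to -22.7 dBFS.
Stage 3: overshoot 4.3 dB → 4.3/20 = 0.215 dB → -26.785 dBFS.

-26.785 dBFS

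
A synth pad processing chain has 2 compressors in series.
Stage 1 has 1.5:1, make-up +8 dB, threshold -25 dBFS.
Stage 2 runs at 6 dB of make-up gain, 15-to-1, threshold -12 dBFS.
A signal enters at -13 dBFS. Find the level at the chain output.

-5.8 dBFS

Stage 1: overshoot 12 dB → 12/1.5 = 8 dB → -17 dBFS; +8 dB make-up → -9 dBFS.
Stage 2: overshoot 3 dB → 3/15 = 0.2 dB → -11.8 dBFS; +6 dB make-up → -5.8 dBFS.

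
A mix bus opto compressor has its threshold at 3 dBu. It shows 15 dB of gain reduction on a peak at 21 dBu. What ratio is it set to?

6:1

Input overshoot = 21 − 3 = 18 dB.
Output overshoot = 18 − 15 = 3 dB.
Ratio = input overshoot / output overshoot = 18 / 3 = 6.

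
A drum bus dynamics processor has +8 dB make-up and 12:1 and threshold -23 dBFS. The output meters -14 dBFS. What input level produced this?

Stripping the +8 dB make-up gives -22 dBFS at the gain stage.
That's 1 dB above the -23 dBFS threshold.
Input overshoot = R × output overshoot = 12 dB → input = -23 + 12 = -11 dBFS.

-11 dBFS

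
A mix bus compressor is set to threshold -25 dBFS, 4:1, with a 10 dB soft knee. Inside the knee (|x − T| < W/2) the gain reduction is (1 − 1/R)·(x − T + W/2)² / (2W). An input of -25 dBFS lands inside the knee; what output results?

-25.9375 dBFS

x − T + W/2 = -25 − (-25) + 5 = 5.
GR = (1 − 1/4) × 5² / 20 = 0.75 × 25 / 20 = 0.9375 dB.
Output = -25 − 0.9375 = -25.9375 dBFS.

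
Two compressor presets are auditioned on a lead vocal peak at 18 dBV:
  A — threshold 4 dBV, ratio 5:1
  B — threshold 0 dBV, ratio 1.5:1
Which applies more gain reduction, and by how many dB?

A: overshoot 14 dB → output overshoot 2.8 dB → GR 11.2 dB.
B: overshoot 18 dB → output overshoot 12 dB → GR 6 dB.
A reduces 5.2 dB more.

A, by 5.2 dB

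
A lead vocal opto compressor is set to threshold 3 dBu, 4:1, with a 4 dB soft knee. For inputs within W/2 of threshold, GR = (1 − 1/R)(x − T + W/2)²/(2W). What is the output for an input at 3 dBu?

x − T + W/2 = 3 − 3 + 2 = 2.
GR = (1 − 1/4) × 2² / 8 = 0.75 × 4 / 8 = 0.375 dB.
Output = 3 − 0.375 = 2.625 dBu.

2.625 dBu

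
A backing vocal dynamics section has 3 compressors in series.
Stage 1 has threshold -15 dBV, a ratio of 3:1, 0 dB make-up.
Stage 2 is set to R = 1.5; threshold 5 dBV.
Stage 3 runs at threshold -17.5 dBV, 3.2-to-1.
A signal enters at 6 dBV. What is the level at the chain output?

Stage 1: 21 dB above -15 dBV, reduced 3:1 to 7 dB above → -8 dBV.
Stage 2: -8 dBV ≤ 5 dBV, so stage 2 doesn't engage; output -8 dBV.
Stage 3: 9.5 dB above -17.5 dBV, reduced 3.2:1 to 2.96875 dB above → -14.53125 dBV.

-14.53125 dBV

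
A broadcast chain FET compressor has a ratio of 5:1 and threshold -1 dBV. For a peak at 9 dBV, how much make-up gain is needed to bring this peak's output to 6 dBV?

Without make-up, output = threshold + overshoot/5 = -1 + 2 = 1 dBV.
Gap to target: 5 dB.

5 dB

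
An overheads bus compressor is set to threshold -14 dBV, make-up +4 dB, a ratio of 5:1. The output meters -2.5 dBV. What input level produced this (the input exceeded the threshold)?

Stripping the +4 dB make-up gives -6.5 dBV at the gain stage.
Post-compression overshoot = -6.5 − (-14) = 7.5 dB.
Undo the ratio: input overshoot = 7.5 × 5 = 37.5 dB, giving input = 23.5 dBV.

23.5 dBV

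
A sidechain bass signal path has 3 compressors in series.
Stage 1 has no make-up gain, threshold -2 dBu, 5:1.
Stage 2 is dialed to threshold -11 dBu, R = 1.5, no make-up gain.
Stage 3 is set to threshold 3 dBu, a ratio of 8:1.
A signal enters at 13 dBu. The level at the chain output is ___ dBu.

Stage 1: overshoot 15 dB → 15/5 = 3 dB → 1 dBu.
Stage 2: overshoot 12 dB → 12/1.5 = 8 dB → -3 dBu.
Stage 3: -3 dBu is at or below the 3 dBu threshold — no compression; output -3 dBu.

-3 dBu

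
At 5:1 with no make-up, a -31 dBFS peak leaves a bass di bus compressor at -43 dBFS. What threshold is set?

Gain reduction = -31 − (-43) = 12 dB; output overshoot = GR / (R − 1) = 12 / 4 = 3 dB.
Threshold = output − output overshoot = -43 − 3 = -46 dBFS.

-46 dBFS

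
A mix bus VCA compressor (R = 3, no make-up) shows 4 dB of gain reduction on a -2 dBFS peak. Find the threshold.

-8 dBFS

Input is 6 dB above T (since output overshoot × R = input overshoot: (-6 − T)·3 = -2 − T gives T = -8 dBFS).
Check: -8 + (-2 − (-8))/3 = -8 + 2 = -6 dBFS. ✓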